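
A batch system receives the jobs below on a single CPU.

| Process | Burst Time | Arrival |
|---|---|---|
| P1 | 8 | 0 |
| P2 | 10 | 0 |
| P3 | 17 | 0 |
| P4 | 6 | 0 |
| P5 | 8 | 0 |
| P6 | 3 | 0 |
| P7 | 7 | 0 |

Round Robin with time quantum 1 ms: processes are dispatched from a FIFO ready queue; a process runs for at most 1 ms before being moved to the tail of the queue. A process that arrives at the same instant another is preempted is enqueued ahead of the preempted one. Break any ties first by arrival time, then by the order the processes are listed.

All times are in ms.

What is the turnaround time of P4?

37

Timeline: | P1 0-1 | P2 1-2 | P3 2-3 | P4 3-4 | P5 4-5 | P6 5-6 | P7 6-7 | P1 7-8 | P2 8-9 | P3 9-10 | P4 10-11 | P5 11-12 | P6 12-13 | P7 13-14 | P1 14-15 | P2 15-16 | P3 16-17 | P4 17-18 | P5 18-19 | P6 19-20 | P7 20-21 | P1 21-22 | P2 22-23 | P3 23-24 | P4 24-25 | P5 25-26 | P7 26-27 | P1 27-28 | P2 28-29 | P3 29-30 | P4 30-31 | P5 31-32 | P7 32-33 | P1 33-34 | P2 34-35 | P3 35-36 | P4 36-37 | P5 37-38 | P7 38-39 | P1 39-40 | P2 40-41 | P3 41-42 | P5 42-43 | P7 43-44 | P1 44-45 | P2 45-46 | P3 46-47 | P5 47-48 | P2 48-49 | P3 49-50 | P2 50-51 | P3 51-59 |
Completion: P1=45  P2=51  P3=59  P4=37  P5=48  P6=20  P7=44
Turnaround(P4) = completion − arrival = 37 − 0 = 37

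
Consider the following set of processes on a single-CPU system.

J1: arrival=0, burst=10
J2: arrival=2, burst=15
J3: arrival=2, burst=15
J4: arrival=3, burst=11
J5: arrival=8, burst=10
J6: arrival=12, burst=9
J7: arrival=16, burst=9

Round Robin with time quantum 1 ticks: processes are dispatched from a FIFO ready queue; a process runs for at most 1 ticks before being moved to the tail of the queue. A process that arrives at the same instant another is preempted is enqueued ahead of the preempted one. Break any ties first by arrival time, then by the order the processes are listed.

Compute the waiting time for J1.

38

Gantt: | J1 0-2 | J2 2-3 | J3 3-4 | J1 4-5 | J4 5-6 | J2 6-7 | J3 7-8 | J1 8-9 | J4 9-10 | J2 10-11 | J5 11-12 | J3 12-13 | J1 13-14 | J4 14-15 | J2 15-16 | J6 16-17 | J5 17-18 | J3 18-19 | J1 19-20 | J4 20-21 | J7 21-22 | J2 22-23 | J6 23-24 | J5 24-25 | J3 25-26 | J1 26-27 | J4 27-28 | J7 28-29 | J2 29-30 | J6 30-31 | J5 31-32 | J3 32-33 | J1 33-34 | J4 34-35 | J7 35-36 | J2 36-37 | J6 37-38 | J5 38-39 | J3 39-40 | J1 40-41 | J4 41-42 | J7 42-43 | J2 43-44 | J6 44-45 | J5 45-46 | J3 46-47 | J1 47-48 | J4 48-49 | J7 49-50 | J2 50-51 | J6 51-52 | J5 52-53 | J3 53-54 | J4 54-55 | J7 55-56 | J2 56-57 | J6 57-58 | J5 58-59 | J3 59-60 | J4 60-61 | J7 61-62 | J2 62-63 | J6 63-64 | J5 64-65 | J3 65-66 | J4 66-67 | J7 67-68 | J2 68-69 | J6 69-70 | J5 70-71 | J3 71-72 | J7 72-73 | J2 73-74 | J3 74-75 | J2 75-76 | J3 76-77 | J2 77-78 | J3 78-79 |
Completion: J1=48  J2=78  J3=79  J4=67  J5=71  J6=70  J7=73
Turnaround (C−A): J1=48  J2=76  J3=77  J4=64  J5=63  J6=58  J7=57
Waiting(J1) = turnaround − burst = 48 − 10 = 38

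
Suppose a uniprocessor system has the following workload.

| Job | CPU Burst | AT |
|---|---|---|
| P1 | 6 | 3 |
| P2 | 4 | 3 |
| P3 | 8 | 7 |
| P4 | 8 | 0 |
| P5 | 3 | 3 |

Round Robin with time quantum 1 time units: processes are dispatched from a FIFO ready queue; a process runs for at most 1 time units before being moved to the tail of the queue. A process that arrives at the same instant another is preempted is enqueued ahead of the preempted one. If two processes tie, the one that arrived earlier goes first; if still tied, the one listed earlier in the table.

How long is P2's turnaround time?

Timeline: | P4 0-3 | P1 3-4 | P2 4-5 | P5 5-6 | P4 6-7 | P1 7-8 | P2 8-9 | P5 9-10 | P3 10-11 | P4 11-12 | P1 12-13 | P2 13-14 | P5 14-15 | P3 15-16 | P4 16-17 | P1 17-18 | P2 18-19 | P3 19-20 | P4 20-21 | P1 21-22 | P3 22-23 | P4 23-24 | P1 24-25 | P3 25-29 |
Completion: P1=25  P2=19  P3=29  P4=24  P5=15
Turnaround(P2) = completion − arrival = 19 − 3 = 16

16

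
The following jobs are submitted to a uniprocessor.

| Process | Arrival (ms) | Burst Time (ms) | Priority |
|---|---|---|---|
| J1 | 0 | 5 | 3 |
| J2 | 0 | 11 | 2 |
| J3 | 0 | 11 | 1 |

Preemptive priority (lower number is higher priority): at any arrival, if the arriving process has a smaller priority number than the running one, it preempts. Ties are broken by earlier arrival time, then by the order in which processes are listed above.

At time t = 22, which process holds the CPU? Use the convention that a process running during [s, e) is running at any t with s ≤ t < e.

Timeline: | J3 0-11 | J2 11-22 | J1 22-27 |
Completion: J1=27  J2=22  J3=11
Turnaround (C−A): J1=27  J2=22  J3=11

J1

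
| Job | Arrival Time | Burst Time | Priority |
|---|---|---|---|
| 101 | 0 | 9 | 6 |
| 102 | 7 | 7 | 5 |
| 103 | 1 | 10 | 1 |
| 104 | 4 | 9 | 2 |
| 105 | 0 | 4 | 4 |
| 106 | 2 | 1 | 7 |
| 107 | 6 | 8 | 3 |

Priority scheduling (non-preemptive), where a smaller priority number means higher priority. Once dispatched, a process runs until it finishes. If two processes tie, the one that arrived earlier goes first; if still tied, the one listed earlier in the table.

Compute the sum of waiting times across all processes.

Schedule: | 105 0-4 | 103 4-14 | 104 14-23 | 107 23-31 | 102 31-38 | 101 38-47 | 106 47-48 |
Completion: 101=47  102=38  103=14  104=23  105=4  106=48  107=31
Turnaround (C−A): 101=47  102=31  103=13  104=19  105=4  106=46  107=25
Waiting = turnaround − burst: 101=38, 102=24, 103=3, 104=10, 105=0, 106=45, 107=17
Total waiting = 38 + 24 + 3 + 10 + 0 + 45 + 17 = 137

137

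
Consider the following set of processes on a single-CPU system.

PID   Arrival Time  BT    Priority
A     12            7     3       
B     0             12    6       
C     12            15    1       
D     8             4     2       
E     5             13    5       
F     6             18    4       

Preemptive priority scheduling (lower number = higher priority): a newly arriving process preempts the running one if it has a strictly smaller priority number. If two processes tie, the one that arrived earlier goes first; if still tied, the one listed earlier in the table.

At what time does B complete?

Timeline: | B 0-5 | E 5-6 | F 6-8 | D 8-12 | C 12-27 | A 27-34 | F 34-50 | E 50-62 | B 62-69 |
Completion: A=34  B=69  C=27  D=12  E=62  F=50
Turnaround (C−A): A=22  B=69  C=15  D=4  E=57  F=44

69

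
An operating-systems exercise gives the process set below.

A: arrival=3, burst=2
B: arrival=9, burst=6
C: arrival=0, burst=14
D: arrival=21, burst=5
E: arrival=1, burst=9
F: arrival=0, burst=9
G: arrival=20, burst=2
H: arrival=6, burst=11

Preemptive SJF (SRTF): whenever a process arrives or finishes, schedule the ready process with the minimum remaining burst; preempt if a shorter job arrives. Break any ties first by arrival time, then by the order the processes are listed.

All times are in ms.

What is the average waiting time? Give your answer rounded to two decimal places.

Gantt: | F 0-3 | A 3-5 | F 5-11 | B 11-17 | E 17-20 | G 20-22 | D 22-27 | E 27-33 | H 33-44 | C 44-58 |
Completion: A=5  B=17  C=58  D=27  E=33  F=11  G=22  H=44
Turnaround (C−A): A=2  B=8  C=58  D=6  E=32  F=11  G=2  H=38
Waiting times: A=0, B=2, C=44, D=1, E=23, F=2, G=0, H=27
Average waiting = (0+2+44+1+23+2+0+27) / 8 = 99/8 = 12.38

12.38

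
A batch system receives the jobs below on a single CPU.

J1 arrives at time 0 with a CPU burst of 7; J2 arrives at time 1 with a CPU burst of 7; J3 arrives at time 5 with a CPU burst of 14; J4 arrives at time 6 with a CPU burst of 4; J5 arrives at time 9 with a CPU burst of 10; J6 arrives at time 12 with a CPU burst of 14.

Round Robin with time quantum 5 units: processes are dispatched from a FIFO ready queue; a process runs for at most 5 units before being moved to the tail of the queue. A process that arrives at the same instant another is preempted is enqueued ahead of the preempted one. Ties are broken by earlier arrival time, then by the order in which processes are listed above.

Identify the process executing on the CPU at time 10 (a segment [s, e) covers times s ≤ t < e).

J3

Timeline: | J1 0-5 | J2 5-10 | J3 10-15 | J1 15-17 | J4 17-21 | J5 21-26 | J2 26-28 | J6 28-33 | J3 33-38 | J5 38-43 | J6 43-48 | J3 48-52 | J6 52-56 |
Completion: J1=17  J2=28  J3=52  J4=21  J5=43  J6=56
Turnaround (C−A): J1=17  J2=27  J3=47  J4=15  J5=34  J6=44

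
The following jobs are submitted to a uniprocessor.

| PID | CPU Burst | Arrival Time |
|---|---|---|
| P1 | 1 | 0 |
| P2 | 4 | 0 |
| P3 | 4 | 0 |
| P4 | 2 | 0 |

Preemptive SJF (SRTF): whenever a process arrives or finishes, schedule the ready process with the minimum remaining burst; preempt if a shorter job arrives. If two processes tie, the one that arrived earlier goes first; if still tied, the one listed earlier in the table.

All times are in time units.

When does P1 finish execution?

1

Gantt: | P1 0-1 | P4 1-3 | P2 3-7 | P3 7-11 |
Completion: P1=1  P2=7  P3=11  P4=3
Turnaround (C−A): P1=1  P2=7  P3=11  P4=3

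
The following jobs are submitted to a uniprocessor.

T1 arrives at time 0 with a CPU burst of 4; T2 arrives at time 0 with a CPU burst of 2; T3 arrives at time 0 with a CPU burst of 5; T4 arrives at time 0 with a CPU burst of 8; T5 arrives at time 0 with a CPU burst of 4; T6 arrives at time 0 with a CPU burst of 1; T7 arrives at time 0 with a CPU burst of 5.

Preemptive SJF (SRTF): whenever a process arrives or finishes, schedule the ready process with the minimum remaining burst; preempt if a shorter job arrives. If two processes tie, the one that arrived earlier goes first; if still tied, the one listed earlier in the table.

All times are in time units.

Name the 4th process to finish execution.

Schedule: | T6 0-1 | T2 1-3 | T1 3-7 | T5 7-11 | T3 11-16 | T7 16-21 | T4 21-29 |
Completion: T1=7  T2=3  T3=16  T4=29  T5=11  T6=1  T7=21
Turnaround (C−A): T1=7  T2=3  T3=16  T4=29  T5=11  T6=1  T7=21
Finish order: T6 → T2 → T1 → T5 → T3 → T7 → T4

T5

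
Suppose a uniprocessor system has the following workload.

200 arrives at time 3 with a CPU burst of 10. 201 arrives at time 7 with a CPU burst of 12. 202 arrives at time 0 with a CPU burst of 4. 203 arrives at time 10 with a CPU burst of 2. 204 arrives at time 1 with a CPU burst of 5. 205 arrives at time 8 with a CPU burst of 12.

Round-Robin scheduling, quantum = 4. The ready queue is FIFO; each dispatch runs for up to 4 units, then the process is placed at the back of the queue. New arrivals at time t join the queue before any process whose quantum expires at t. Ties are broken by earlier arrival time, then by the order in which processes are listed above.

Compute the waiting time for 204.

Schedule: | 202 0-4 | 204 4-8 | 200 8-12 | 201 12-16 | 205 16-20 | 204 20-21 | 203 21-23 | 200 23-27 | 201 27-31 | 205 31-35 | 200 35-37 | 201 37-41 | 205 41-45 |
Completion: 200=37  201=41  202=4  203=23  204=21  205=45
Waiting(204) = turnaround − burst = 20 − 5 = 15

15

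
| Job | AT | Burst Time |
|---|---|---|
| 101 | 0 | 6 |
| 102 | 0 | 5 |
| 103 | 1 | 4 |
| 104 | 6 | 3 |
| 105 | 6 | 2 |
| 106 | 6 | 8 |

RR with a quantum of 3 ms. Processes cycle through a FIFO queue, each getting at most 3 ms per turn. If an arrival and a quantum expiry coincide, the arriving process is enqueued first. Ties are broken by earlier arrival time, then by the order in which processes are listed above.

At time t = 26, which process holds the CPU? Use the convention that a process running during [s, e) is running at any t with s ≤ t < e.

Schedule: | 101 0-3 | 102 3-6 | 103 6-9 | 101 9-12 | 104 12-15 | 105 15-17 | 106 17-20 | 102 20-22 | 103 22-23 | 106 23-28 |
Completion: 101=12  102=22  103=23  104=15  105=17  106=28
Turnaround (C−A): 101=12  102=22  103=22  104=9  105=11  106=22

106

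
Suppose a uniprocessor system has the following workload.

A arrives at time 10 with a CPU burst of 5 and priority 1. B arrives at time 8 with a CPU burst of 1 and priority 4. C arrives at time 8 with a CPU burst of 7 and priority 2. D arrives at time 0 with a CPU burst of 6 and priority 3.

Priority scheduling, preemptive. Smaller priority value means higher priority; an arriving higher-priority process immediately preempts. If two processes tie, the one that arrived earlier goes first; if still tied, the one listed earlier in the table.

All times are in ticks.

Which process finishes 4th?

Gantt: | D 0-6 | idle 6-8 | C 8-10 | A 10-15 | C 15-20 | B 20-21 |
Completion: A=15  B=21  C=20  D=6
Turnaround (C−A): A=5  B=13  C=12  D=6
Finish order: D → A → C → B

B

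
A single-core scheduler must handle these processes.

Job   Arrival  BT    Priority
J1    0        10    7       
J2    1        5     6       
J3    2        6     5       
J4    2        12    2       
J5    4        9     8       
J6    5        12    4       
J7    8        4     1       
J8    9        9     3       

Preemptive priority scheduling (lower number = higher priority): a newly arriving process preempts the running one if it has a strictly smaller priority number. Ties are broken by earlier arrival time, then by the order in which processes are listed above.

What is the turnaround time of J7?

4

Schedule: | J1 0-1 | J2 1-2 | J4 2-8 | J7 8-12 | J4 12-18 | J8 18-27 | J6 27-39 | J3 39-45 | J2 45-49 | J1 49-58 | J5 58-67 |
Completion: J1=58  J2=49  J3=45  J4=18  J5=67  J6=39  J7=12  J8=27
Turnaround(J7) = completion − arrival = 12 − 8 = 4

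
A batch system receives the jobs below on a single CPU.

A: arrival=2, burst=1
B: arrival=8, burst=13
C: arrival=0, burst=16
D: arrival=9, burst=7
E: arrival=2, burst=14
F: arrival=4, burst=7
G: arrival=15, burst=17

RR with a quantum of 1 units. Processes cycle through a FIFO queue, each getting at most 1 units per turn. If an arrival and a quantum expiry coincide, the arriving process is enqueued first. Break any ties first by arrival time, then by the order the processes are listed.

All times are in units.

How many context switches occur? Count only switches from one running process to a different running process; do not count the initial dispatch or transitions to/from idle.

Gantt: | C 0-2 | A 2-3 | E 3-4 | C 4-5 | F 5-6 | E 6-7 | C 7-8 | F 8-9 | E 9-10 | B 10-11 | C 11-12 | D 12-13 | F 13-14 | E 14-15 | B 15-16 | C 16-17 | D 17-18 | F 18-19 | G 19-20 | E 20-21 | B 21-22 | C 22-23 | D 23-24 | F 24-25 | G 25-26 | E 26-27 | B 27-28 | C 28-29 | D 29-30 | F 30-31 | G 31-32 | E 32-33 | B 33-34 | C 34-35 | D 35-36 | F 36-37 | G 37-38 | E 38-39 | B 39-40 | C 40-41 | D 41-42 | G 42-43 | E 43-44 | B 44-45 | C 45-46 | D 46-47 | G 47-48 | E 48-49 | B 49-50 | C 50-51 | G 51-52 | E 52-53 | B 53-54 | C 54-55 | G 55-56 | E 56-57 | B 57-58 | C 58-59 | G 59-60 | E 60-61 | B 61-62 | C 62-63 | G 63-64 | E 64-65 | B 65-66 | C 66-67 | G 67-68 | B 68-69 | G 69-75 |
Completion: A=3  B=69  C=67  D=47  E=65  F=37  G=75
Turnaround (C−A): A=1  B=61  C=67  D=38  E=63  F=33  G=60

68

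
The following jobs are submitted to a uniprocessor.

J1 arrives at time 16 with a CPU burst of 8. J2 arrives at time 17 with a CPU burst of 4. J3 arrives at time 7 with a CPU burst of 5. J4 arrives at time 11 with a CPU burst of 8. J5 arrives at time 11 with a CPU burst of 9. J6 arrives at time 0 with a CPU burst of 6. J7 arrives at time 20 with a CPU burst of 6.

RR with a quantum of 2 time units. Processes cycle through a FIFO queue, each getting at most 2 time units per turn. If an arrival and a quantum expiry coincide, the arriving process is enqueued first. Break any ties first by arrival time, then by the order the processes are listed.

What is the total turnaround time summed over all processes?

146

Timeline: | J6 0-6 | idle 6-7 | J3 7-11 | J4 11-13 | J5 13-15 | J3 15-16 | J4 16-18 | J5 18-20 | J1 20-22 | J2 22-24 | J4 24-26 | J7 26-28 | J5 28-30 | J1 30-32 | J2 32-34 | J4 34-36 | J7 36-38 | J5 38-40 | J1 40-42 | J7 42-44 | J5 44-45 | J1 45-47 |
Completion: J1=47  J2=34  J3=16  J4=36  J5=45  J6=6  J7=44
Turnaround (C−A): J1=31  J2=17  J3=9  J4=25  J5=34  J6=6  J7=24
Turnaround = completion − arrival: J1=31, J2=17, J3=9, J4=25, J5=34, J6=6, J7=24
Total turnaround = 31 + 17 + 9 + 25 + 34 + 6 + 24 = 146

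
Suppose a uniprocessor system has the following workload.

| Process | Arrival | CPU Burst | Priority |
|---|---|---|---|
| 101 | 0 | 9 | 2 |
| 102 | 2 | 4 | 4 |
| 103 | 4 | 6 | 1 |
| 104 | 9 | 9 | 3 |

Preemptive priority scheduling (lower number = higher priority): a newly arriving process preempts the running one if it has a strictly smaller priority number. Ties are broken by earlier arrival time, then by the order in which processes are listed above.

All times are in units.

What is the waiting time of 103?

Schedule: | 101 0-4 | 103 4-10 | 101 10-15 | 104 15-24 | 102 24-28 |
Completion: 101=15  102=28  103=10  104=24
Turnaround (C−A): 101=15  102=26  103=6  104=15
Waiting(103) = turnaround − burst = 6 − 6 = 0

0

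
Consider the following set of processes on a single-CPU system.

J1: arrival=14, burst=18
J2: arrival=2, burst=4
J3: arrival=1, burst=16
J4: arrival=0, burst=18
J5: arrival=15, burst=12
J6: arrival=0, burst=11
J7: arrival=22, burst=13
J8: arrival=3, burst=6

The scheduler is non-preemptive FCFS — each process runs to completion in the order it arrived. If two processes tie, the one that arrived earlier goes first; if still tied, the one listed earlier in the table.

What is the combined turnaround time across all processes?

395

Schedule: | J4 0-18 | J6 18-29 | J3 29-45 | J2 45-49 | J8 49-55 | J1 55-73 | J5 73-85 | J7 85-98 |
Completion: J1=73  J2=49  J3=45  J4=18  J5=85  J6=29  J7=98  J8=55
Turnaround (C−A): J1=59  J2=47  J3=44  J4=18  J5=70  J6=29  J7=76  J8=52
Turnaround = completion − arrival: J1=59, J2=47, J3=44, J4=18, J5=70, J6=29, J7=76, J8=52
Total turnaround = 59 + 47 + 44 + 18 + 70 + 29 + 76 + 52 = 395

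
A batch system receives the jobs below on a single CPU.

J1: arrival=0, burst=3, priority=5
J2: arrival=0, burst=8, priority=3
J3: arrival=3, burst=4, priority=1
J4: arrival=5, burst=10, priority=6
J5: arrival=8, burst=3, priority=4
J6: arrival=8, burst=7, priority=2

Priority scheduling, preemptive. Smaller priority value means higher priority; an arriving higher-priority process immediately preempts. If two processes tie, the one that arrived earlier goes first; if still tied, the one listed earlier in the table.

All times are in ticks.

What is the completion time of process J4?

Gantt: | J2 0-3 | J3 3-7 | J2 7-8 | J6 8-15 | J2 15-19 | J5 19-22 | J1 22-25 | J4 25-35 |
Completion: J1=25  J2=19  J3=7  J4=35  J5=22  J6=15

35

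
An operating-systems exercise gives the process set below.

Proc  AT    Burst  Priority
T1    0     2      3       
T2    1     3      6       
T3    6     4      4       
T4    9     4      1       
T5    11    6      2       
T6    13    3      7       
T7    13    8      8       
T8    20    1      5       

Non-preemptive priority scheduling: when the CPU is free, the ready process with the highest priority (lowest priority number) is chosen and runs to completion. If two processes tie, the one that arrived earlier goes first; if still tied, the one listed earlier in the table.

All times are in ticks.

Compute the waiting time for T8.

Timeline: | T1 0-2 | T2 2-5 | idle 5-6 | T3 6-10 | T4 10-14 | T5 14-20 | T8 20-21 | T6 21-24 | T7 24-32 |
Completion: T1=2  T2=5  T3=10  T4=14  T5=20  T6=24  T7=32  T8=21
Turnaround (C−A): T1=2  T2=4  T3=4  T4=5  T5=9  T6=11  T7=19  T8=1
Waiting(T8) = turnaround − burst = 1 − 1 = 0

0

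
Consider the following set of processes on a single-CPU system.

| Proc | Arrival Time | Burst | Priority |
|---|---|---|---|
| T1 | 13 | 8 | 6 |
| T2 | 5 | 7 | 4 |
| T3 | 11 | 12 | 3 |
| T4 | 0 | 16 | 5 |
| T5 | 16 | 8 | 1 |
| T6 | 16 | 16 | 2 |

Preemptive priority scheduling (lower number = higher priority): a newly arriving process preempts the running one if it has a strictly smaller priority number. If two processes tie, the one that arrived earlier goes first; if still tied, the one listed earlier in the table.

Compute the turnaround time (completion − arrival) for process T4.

59

Schedule: | T4 0-5 | T2 5-11 | T3 11-16 | T5 16-24 | T6 24-40 | T3 40-47 | T2 47-48 | T4 48-59 | T1 59-67 |
Completion: T1=67  T2=48  T3=47  T4=59  T5=24  T6=40
Turnaround(T4) = completion − arrival = 59 − 0 = 59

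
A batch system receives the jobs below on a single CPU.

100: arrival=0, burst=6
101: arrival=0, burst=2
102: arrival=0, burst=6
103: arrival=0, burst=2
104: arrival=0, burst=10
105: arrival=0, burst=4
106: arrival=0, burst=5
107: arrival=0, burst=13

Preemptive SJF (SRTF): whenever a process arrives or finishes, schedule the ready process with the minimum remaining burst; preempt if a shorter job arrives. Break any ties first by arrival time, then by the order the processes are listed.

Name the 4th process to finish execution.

Gantt: | 101 0-2 | 103 2-4 | 105 4-8 | 106 8-13 | 100 13-19 | 102 19-25 | 104 25-35 | 107 35-48 |
Completion: 100=19  101=2  102=25  103=4  104=35  105=8  106=13  107=48
Finish order: 101 → 103 → 105 → 106 → 100 → 102 → 104 → 107

106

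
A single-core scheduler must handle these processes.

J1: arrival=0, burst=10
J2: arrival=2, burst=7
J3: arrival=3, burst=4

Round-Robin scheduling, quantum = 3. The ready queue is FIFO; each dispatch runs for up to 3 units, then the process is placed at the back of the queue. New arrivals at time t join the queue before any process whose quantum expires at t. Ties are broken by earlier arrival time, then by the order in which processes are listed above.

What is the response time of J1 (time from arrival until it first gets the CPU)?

Schedule: | J1 0-3 | J2 3-6 | J3 6-9 | J1 9-12 | J2 12-15 | J3 15-16 | J1 16-19 | J2 19-20 | J1 20-21 |
Completion: J1=21  J2=20  J3=16
Response(J1) = first start − arrival = 0 − 0 = 0

0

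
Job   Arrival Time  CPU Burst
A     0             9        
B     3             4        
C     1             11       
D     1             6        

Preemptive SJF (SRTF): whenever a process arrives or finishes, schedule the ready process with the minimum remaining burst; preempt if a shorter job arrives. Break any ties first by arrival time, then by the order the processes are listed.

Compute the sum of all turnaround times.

62

Schedule: | A 0-1 | D 1-7 | B 7-11 | A 11-19 | C 19-30 |
Completion: A=19  B=11  C=30  D=7
Turnaround = completion − arrival: A=19, B=8, C=29, D=6
Total turnaround = 19 + 8 + 29 + 6 = 62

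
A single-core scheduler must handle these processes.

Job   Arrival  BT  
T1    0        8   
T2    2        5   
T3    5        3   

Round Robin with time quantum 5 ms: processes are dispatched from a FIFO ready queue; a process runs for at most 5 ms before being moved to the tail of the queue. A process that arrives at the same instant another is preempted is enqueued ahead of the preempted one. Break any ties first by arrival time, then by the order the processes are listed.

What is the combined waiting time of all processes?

Gantt: | T1 0-5 | T2 5-10 | T3 10-13 | T1 13-16 |
Completion: T1=16  T2=10  T3=13
Turnaround (C−A): T1=16  T2=8  T3=8
Waiting = turnaround − burst: T1=8, T2=3, T3=5
Total waiting = 8 + 3 + 5 = 16

16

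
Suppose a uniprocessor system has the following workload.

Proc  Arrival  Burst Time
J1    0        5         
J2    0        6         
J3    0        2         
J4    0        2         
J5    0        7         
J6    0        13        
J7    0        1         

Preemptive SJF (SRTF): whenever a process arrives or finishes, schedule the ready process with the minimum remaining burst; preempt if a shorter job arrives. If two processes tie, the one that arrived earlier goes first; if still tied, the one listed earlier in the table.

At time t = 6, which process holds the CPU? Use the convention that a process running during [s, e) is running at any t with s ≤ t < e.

J1

Timeline: | J7 0-1 | J3 1-3 | J4 3-5 | J1 5-10 | J2 10-16 | J5 16-23 | J6 23-36 |
Completion: J1=10  J2=16  J3=3  J4=5  J5=23  J6=36  J7=1
Turnaround (C−A): J1=10  J2=16  J3=3  J4=5  J5=23  J6=36  J7=1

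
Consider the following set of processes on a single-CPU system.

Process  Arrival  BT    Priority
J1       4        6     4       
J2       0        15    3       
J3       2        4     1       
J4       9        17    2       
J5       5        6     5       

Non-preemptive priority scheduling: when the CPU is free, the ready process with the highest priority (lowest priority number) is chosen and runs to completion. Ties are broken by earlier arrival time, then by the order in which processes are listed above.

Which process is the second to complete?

Gantt: | J2 0-15 | J3 15-19 | J4 19-36 | J1 36-42 | J5 42-48 |
Completion: J1=42  J2=15  J3=19  J4=36  J5=48
Finish order: J2 → J3 → J4 → J1 → J5

J3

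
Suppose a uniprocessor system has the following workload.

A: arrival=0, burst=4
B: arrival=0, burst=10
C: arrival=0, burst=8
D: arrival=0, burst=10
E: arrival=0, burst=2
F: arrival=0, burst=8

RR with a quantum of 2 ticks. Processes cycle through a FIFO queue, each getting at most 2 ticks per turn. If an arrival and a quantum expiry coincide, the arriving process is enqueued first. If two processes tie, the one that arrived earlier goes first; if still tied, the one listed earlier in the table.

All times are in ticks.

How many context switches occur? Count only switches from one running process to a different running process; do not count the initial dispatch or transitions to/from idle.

Gantt: | A 0-2 | B 2-4 | C 4-6 | D 6-8 | E 8-10 | F 10-12 | A 12-14 | B 14-16 | C 16-18 | D 18-20 | F 20-22 | B 22-24 | C 24-26 | D 26-28 | F 28-30 | B 30-32 | C 32-34 | D 34-36 | F 36-38 | B 38-40 | D 40-42 |
Completion: A=14  B=40  C=34  D=42  E=10  F=38
Turnaround (C−A): A=14  B=40  C=34  D=42  E=10  F=38

20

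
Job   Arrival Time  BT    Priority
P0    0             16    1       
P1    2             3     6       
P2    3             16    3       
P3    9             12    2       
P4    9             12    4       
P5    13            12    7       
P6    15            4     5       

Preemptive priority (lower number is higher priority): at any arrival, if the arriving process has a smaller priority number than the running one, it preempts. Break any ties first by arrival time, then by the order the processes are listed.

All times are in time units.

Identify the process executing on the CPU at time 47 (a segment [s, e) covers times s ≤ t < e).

P4

Schedule: | P0 0-16 | P3 16-28 | P2 28-44 | P4 44-56 | P6 56-60 | P1 60-63 | P5 63-75 |
Completion: P0=16  P1=63  P2=44  P3=28  P4=56  P5=75  P6=60
Turnaround (C−A): P0=16  P1=61  P2=41  P3=19  P4=47  P5=62  P6=45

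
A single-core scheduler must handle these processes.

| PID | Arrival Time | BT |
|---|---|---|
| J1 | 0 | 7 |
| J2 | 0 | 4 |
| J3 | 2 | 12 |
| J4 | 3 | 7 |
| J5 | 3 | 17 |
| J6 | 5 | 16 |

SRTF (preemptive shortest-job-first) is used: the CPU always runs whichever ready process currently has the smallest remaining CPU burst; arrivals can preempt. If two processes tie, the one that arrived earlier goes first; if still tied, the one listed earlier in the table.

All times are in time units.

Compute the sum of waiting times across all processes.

96

Schedule: | J2 0-4 | J1 4-11 | J4 11-18 | J3 18-30 | J6 30-46 | J5 46-63 |
Completion: J1=11  J2=4  J3=30  J4=18  J5=63  J6=46
Waiting = turnaround − burst: J1=4, J2=0, J3=16, J4=8, J5=43, J6=25
Total waiting = 4 + 0 + 16 + 8 + 43 + 25 = 96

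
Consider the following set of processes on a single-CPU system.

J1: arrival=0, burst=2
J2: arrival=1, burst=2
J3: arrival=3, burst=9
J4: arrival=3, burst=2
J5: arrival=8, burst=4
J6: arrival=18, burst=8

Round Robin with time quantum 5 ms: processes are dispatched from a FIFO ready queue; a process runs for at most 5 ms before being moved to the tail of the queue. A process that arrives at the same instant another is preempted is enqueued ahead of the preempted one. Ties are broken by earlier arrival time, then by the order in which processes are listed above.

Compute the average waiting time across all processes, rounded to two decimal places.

3.00

Timeline: | J1 0-2 | J2 2-4 | J3 4-9 | J4 9-11 | J5 11-15 | J3 15-19 | J6 19-27 |
Completion: J1=2  J2=4  J3=19  J4=11  J5=15  J6=27
Waiting times: J1=0, J2=1, J3=7, J4=6, J5=3, J6=1
Average waiting = (0+1+7+6+3+1) / 6 = 18/6 = 3.00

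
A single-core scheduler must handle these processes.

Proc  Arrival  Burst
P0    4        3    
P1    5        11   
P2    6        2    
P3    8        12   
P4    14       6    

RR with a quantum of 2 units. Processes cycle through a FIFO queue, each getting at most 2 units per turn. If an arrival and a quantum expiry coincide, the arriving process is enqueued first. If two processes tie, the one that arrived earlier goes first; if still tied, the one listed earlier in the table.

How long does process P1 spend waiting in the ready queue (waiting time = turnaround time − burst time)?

20

Gantt: | idle 0-4 | P0 4-6 | P1 6-8 | P2 8-10 | P0 10-11 | P3 11-13 | P1 13-15 | P3 15-17 | P4 17-19 | P1 19-21 | P3 21-23 | P4 23-25 | P1 25-27 | P3 27-29 | P4 29-31 | P1 31-33 | P3 33-35 | P1 35-36 | P3 36-38 |
Completion: P0=11  P1=36  P2=10  P3=38  P4=31
Waiting(P1) = turnaround − burst = 31 − 11 = 20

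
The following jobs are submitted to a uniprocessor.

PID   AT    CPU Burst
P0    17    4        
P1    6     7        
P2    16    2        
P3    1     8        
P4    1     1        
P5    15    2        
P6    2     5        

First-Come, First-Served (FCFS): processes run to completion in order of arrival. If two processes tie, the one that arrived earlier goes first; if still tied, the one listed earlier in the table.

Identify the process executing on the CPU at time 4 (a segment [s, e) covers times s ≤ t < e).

P3

Schedule: | idle 0-1 | P3 1-9 | P4 9-10 | P6 10-15 | P1 15-22 | P5 22-24 | P2 24-26 | P0 26-30 |
Completion: P0=30  P1=22  P2=26  P3=9  P4=10  P5=24  P6=15
Turnaround (C−A): P0=13  P1=16  P2=10  P3=8  P4=9  P5=9  P6=13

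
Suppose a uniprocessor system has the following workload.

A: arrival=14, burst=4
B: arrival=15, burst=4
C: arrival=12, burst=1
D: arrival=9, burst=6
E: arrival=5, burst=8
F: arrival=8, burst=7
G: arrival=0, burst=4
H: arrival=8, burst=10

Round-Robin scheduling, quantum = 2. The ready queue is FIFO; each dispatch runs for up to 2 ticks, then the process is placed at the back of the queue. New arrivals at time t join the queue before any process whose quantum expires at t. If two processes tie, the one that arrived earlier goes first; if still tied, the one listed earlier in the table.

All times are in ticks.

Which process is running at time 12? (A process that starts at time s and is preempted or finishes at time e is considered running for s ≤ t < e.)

H

Timeline: | G 0-4 | idle 4-5 | E 5-9 | F 9-11 | H 11-13 | D 13-15 | E 15-17 | F 17-19 | C 19-20 | H 20-22 | A 22-24 | B 24-26 | D 26-28 | E 28-30 | F 30-32 | H 32-34 | A 34-36 | B 36-38 | D 38-40 | F 40-41 | H 41-45 |
Completion: A=36  B=38  C=20  D=40  E=30  F=41  G=4  H=45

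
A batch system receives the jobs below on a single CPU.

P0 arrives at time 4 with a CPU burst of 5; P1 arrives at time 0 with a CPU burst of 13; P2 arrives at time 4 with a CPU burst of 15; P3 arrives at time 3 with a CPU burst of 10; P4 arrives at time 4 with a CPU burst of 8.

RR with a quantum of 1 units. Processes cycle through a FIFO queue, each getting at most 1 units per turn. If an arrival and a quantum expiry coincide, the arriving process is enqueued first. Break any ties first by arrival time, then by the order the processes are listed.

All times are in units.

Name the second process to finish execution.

Timeline: | P1 0-3 | P3 3-4 | P1 4-5 | P0 5-6 | P2 6-7 | P4 7-8 | P3 8-9 | P1 9-10 | P0 10-11 | P2 11-12 | P4 12-13 | P3 13-14 | P1 14-15 | P0 15-16 | P2 16-17 | P4 17-18 | P3 18-19 | P1 19-20 | P0 20-21 | P2 21-22 | P4 22-23 | P3 23-24 | P1 24-25 | P0 25-26 | P2 26-27 | P4 27-28 | P3 28-29 | P1 29-30 | P2 30-31 | P4 31-32 | P3 32-33 | P1 33-34 | P2 34-35 | P4 35-36 | P3 36-37 | P1 37-38 | P2 38-39 | P4 39-40 | P3 40-41 | P1 41-42 | P2 42-43 | P3 43-44 | P1 44-45 | P2 45-51 |
Completion: P0=26  P1=45  P2=51  P3=44  P4=40
Finish order: P0 → P4 → P3 → P1 → P2

P4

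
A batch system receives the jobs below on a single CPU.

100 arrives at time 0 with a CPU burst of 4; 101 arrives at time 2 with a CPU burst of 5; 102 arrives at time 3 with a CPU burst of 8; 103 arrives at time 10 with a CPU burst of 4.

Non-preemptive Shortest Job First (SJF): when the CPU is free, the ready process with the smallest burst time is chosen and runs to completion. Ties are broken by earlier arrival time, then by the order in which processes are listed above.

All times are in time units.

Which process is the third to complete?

Gantt: | 100 0-4 | 101 4-9 | 102 9-17 | 103 17-21 |
Completion: 100=4  101=9  102=17  103=21
Finish order: 100 → 101 → 102 → 103

102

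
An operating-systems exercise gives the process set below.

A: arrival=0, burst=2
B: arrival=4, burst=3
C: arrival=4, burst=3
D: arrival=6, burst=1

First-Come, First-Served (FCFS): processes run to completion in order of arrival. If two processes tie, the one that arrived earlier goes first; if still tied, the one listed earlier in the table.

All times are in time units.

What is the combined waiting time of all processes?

Timeline: | A 0-2 | idle 2-4 | B 4-7 | C 7-10 | D 10-11 |
Completion: A=2  B=7  C=10  D=11
Turnaround (C−A): A=2  B=3  C=6  D=5
Waiting = turnaround − burst: A=0, B=0, C=3, D=4
Total waiting = 0 + 0 + 3 + 4 = 7

7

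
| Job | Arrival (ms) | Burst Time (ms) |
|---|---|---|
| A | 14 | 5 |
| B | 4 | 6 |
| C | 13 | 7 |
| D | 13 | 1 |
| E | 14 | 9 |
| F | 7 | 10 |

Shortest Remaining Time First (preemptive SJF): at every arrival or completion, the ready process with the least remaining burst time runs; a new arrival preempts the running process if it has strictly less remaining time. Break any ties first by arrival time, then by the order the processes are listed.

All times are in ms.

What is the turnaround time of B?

Timeline: | idle 0-4 | B 4-10 | F 10-13 | D 13-14 | A 14-19 | F 19-26 | C 26-33 | E 33-42 |
Completion: A=19  B=10  C=33  D=14  E=42  F=26
Turnaround (C−A): A=5  B=6  C=20  D=1  E=28  F=19
Turnaround(B) = completion − arrival = 10 − 4 = 6

6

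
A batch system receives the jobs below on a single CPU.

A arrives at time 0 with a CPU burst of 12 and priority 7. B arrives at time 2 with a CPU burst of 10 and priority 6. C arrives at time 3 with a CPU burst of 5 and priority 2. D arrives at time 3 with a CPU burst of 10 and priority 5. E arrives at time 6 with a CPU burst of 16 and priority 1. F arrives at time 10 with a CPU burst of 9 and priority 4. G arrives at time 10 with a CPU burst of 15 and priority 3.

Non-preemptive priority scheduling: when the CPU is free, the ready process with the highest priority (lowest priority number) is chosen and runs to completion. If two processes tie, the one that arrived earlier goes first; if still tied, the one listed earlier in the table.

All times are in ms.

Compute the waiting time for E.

6

Gantt: | A 0-12 | E 12-28 | C 28-33 | G 33-48 | F 48-57 | D 57-67 | B 67-77 |
Completion: A=12  B=77  C=33  D=67  E=28  F=57  G=48
Turnaround (C−A): A=12  B=75  C=30  D=64  E=22  F=47  G=38
Waiting(E) = turnaround − burst = 22 − 16 = 6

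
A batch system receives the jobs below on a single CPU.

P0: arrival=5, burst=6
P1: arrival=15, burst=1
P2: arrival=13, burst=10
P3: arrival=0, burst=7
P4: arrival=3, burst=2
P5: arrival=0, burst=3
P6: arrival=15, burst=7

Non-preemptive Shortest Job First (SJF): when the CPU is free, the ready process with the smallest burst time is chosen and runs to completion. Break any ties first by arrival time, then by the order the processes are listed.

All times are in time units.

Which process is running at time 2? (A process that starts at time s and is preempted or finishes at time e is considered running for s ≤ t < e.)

Gantt: | P5 0-3 | P4 3-5 | P0 5-11 | P3 11-18 | P1 18-19 | P6 19-26 | P2 26-36 |
Completion: P0=11  P1=19  P2=36  P3=18  P4=5  P5=3  P6=26
Turnaround (C−A): P0=6  P1=4  P2=23  P3=18  P4=2  P5=3  P6=11

P5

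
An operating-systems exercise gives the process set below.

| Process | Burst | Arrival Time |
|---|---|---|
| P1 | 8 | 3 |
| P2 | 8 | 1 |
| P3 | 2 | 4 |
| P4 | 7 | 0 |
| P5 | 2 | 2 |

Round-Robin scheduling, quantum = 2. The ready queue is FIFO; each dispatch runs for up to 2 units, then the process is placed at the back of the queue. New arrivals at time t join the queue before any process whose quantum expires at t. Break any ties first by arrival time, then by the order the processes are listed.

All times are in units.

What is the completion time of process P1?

27

Timeline: | P4 0-2 | P2 2-4 | P5 4-6 | P4 6-8 | P1 8-10 | P3 10-12 | P2 12-14 | P4 14-16 | P1 16-18 | P2 18-20 | P4 20-21 | P1 21-23 | P2 23-25 | P1 25-27 |
Completion: P1=27  P2=25  P3=12  P4=21  P5=6
Turnaround (C−A): P1=24  P2=24  P3=8  P4=21  P5=4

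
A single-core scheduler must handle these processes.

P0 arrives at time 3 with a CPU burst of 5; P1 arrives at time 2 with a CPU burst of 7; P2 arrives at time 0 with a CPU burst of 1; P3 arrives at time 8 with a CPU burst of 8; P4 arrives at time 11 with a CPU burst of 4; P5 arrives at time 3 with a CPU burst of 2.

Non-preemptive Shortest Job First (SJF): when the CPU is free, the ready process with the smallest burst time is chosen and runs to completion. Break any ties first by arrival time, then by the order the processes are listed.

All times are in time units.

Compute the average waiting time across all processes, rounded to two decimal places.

5.00

Gantt: | P2 0-1 | idle 1-2 | P1 2-9 | P5 9-11 | P4 11-15 | P0 15-20 | P3 20-28 |
Completion: P0=20  P1=9  P2=1  P3=28  P4=15  P5=11
Turnaround (C−A): P0=17  P1=7  P2=1  P3=20  P4=4  P5=8
Waiting times: P0=12, P1=0, P2=0, P3=12, P4=0, P5=6
Average waiting = (12+0+0+12+0+6) / 6 = 30/6 = 5.00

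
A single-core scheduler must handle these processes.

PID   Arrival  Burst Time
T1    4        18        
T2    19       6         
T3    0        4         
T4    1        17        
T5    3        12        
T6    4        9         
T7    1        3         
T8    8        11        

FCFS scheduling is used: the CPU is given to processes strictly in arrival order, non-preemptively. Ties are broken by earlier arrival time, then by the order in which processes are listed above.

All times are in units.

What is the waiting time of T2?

Gantt: | T3 0-4 | T4 4-21 | T7 21-24 | T5 24-36 | T1 36-54 | T6 54-63 | T8 63-74 | T2 74-80 |
Completion: T1=54  T2=80  T3=4  T4=21  T5=36  T6=63  T7=24  T8=74
Turnaround (C−A): T1=50  T2=61  T3=4  T4=20  T5=33  T6=59  T7=23  T8=66
Waiting(T2) = turnaround − burst = 61 − 6 = 55

55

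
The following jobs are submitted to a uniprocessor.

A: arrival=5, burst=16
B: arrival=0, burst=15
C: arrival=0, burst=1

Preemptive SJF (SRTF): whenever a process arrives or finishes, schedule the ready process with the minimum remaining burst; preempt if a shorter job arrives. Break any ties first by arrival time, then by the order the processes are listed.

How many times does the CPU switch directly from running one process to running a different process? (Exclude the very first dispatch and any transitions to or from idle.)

2

Gantt: | C 0-1 | B 1-16 | A 16-32 |
Completion: A=32  B=16  C=1
Turnaround (C−A): A=27  B=16  C=1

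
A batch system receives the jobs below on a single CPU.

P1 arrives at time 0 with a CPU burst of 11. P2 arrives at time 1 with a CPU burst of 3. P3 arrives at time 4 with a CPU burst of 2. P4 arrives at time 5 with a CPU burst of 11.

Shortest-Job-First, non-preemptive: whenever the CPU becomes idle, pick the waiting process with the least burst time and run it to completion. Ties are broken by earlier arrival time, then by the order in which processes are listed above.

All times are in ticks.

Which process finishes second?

P3

Schedule: | P1 0-11 | P3 11-13 | P2 13-16 | P4 16-27 |
Completion: P1=11  P2=16  P3=13  P4=27
Finish order: P1 → P3 → P2 → P4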